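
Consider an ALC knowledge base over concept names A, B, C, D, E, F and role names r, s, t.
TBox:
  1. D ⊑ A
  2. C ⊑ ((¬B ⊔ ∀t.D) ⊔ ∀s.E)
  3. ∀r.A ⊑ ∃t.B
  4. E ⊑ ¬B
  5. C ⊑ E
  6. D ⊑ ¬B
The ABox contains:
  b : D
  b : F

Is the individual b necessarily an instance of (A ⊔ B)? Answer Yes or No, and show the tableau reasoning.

1. b : (A ⊔ B)?  L(b) = {D, F} ∪ {(¬A ⊓ ¬B)}
   clash {A, ¬A} at b — b ∈ (A ⊔ B)
2. Hence b : (A ⊔ B): entailed.

Yes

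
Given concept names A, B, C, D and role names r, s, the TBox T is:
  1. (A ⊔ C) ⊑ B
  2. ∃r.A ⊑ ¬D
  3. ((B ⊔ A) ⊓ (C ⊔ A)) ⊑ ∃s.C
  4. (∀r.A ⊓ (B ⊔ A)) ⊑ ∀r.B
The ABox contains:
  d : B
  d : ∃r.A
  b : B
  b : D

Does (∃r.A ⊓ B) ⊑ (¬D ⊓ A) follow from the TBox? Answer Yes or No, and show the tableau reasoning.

No

1. (∃r.A ⊓ B) ⊑ (¬D ⊓ A)  ⇔  ((∃r.A ⊓ B) ⊓ (D ⊔ ¬A)) unsat w.r.t. T
   apply at x₀: ∃r.A⊑¬D
   open: L(x₀) ⊇ {B, ¬A, ¬C, ¬D, ∃r.A, …} (+ ∃-successors)
2. Hence (∃r.A ⊓ B) ⊑ (¬D ⊓ A): not entailed.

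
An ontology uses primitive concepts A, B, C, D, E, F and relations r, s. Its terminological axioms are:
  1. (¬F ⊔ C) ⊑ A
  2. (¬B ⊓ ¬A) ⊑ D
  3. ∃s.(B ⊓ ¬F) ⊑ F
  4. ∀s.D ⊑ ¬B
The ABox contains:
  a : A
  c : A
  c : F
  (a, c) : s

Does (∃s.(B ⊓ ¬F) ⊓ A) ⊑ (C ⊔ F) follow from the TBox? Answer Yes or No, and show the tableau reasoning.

Yes

1. (∃s.(B ⊓ ¬F) ⊓ A) ⊑ (C ⊔ F)  ⇔  ((∃s.(B ⊓ ¬F) ⊓ A) ⊓ (¬C ⊓ ¬F)) unsat w.r.t. T
   all branches close; clash {F, ¬F} at x₀
2. Hence (∃s.(B ⊓ ¬F) ⊓ A) ⊑ (C ⊔ F): entailed.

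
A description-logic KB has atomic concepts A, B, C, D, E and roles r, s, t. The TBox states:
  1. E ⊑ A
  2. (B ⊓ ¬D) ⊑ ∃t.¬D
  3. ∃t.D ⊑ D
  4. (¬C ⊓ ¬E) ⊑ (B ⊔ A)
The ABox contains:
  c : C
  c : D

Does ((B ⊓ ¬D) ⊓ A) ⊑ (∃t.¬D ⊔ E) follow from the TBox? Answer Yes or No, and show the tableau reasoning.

1. ((B ⊓ ¬D) ⊓ A) ⊑ (∃t.¬D ⊔ E)  ⇔  (((B ⊓ ¬D) ⊓ A) ⊓ (∀t.D ⊓ ¬E)) unsat w.r.t. T
   all branches close; clash {D, ¬D} at x₀
2. Hence ((B ⊓ ¬D) ⊓ A) ⊑ (∃t.¬D ⊔ E): entailed.

Yes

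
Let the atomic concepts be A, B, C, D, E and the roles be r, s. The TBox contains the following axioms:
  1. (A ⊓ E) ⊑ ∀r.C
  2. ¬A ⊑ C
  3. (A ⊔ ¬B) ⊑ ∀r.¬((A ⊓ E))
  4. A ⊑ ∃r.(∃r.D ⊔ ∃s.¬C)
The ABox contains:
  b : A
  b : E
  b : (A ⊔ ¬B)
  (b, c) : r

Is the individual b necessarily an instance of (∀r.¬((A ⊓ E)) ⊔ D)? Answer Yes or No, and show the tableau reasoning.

1. b : (∀r.¬((A ⊓ E)) ⊔ D)?  L(b) = {A, E, (A ⊔ ¬B)} ∪ {(∃r.(A ⊓ E) ⊓ ¬D)}
   clash {E, ¬E} at an ∃-successor — b ∈ (∀r.¬((A ⊓ E)) ⊔ D)
2. Hence b : (∀r.¬((A ⊓ E)) ⊔ D): entailed.

Yes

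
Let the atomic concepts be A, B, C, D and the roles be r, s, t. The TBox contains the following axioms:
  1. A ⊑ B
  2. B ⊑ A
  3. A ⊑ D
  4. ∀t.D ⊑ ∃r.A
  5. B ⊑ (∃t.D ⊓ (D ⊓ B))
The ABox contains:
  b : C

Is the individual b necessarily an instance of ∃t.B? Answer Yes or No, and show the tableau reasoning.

No

1. b : ∃t.B?  L(b) = {C} ∪ {∀t.¬B}
   open: L(b) ⊇ {C, ¬A, ¬B, ∀t.¬B, ∃t.¬D} (+ ∃-successors) — b ∉ ∃t.B possible
2. Hence b : ∃t.B: not entailed.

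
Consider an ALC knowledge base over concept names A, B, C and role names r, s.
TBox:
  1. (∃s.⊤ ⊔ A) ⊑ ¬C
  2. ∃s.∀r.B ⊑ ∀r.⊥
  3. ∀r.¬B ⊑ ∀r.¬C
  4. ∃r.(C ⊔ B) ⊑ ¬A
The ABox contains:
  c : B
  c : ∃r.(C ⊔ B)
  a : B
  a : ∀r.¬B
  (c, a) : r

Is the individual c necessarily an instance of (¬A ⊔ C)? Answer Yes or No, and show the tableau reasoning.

1. c : (¬A ⊔ C)?  L(c) = {B, ∃r.(C ⊔ B)} ∪ {(A ⊓ ¬C)}
   clash {A, ¬A} at c — c ∈ (¬A ⊔ C)
2. Hence c : (¬A ⊔ C): entailed.

Yes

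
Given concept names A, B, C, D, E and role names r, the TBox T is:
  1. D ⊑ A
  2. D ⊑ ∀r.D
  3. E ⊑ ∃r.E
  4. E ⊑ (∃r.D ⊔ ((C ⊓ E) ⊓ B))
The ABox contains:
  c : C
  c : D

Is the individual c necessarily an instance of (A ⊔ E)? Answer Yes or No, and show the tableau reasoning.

1. c : (A ⊔ E)?  L(c) = {C, D} ∪ {(¬A ⊓ ¬E)}
   clash {A, ¬A} at c — c ∈ (A ⊔ E)
2. Hence c : (A ⊔ E): entailed.

Yes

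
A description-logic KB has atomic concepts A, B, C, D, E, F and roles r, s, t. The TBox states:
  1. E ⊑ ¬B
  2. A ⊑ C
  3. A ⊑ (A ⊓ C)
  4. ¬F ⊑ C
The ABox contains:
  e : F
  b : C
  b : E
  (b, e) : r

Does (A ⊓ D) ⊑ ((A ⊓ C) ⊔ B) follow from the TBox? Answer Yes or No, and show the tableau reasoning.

1. (A ⊓ D) ⊑ ((A ⊓ C) ⊔ B)  ⇔  ((A ⊓ D) ⊓ ((¬A ⊔ ¬C) ⊓ ¬B)) unsat w.r.t. T
   all branches close; clash {C, ¬C} at x₀
2. Hence (A ⊓ D) ⊑ ((A ⊓ C) ⊔ B): entailed.

Yes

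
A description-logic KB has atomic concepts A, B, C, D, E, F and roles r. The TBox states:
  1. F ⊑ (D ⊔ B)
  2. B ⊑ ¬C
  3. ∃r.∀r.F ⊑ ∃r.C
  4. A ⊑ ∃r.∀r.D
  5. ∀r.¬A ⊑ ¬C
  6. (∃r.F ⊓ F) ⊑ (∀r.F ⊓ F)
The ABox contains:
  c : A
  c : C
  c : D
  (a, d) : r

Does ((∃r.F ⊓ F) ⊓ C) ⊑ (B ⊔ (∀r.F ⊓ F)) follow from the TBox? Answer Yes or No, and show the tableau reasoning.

Yes

1. ((∃r.F ⊓ F) ⊓ C) ⊑ (B ⊔ (∀r.F ⊓ F))  ⇔  (((∃r.F ⊓ F) ⊓ C) ⊓ (¬B ⊓ (∃r.¬F ⊔ ¬F))) unsat w.r.t. T
   all branches close; clash {B, ¬B} at x₀
2. Hence ((∃r.F ⊓ F) ⊓ C) ⊑ (B ⊔ (∀r.F ⊓ F)): entailed.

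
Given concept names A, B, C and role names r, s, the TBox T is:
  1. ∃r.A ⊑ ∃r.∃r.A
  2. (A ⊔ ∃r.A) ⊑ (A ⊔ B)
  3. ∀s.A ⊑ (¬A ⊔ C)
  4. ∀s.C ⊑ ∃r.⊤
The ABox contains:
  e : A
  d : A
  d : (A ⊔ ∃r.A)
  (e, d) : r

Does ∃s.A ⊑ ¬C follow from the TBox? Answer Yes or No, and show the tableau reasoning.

1. ∃s.A ⊑ ¬C  ⇔  (∃s.A ⊓ C) unsat w.r.t. T
   open: L(x₀) ⊇ {C, ¬A, ∀r.¬A, ∃s.A, ∃s.¬A, …} (+ ∃-successors)
2. Hence ∃s.A ⊑ ¬C: not entailed.

No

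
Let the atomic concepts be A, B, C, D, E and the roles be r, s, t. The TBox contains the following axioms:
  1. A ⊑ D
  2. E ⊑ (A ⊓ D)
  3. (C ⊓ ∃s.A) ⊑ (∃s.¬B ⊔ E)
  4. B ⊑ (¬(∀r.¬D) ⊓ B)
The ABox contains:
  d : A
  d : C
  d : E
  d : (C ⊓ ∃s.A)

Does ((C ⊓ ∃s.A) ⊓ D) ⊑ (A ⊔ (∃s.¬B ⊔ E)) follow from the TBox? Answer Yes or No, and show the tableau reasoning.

1. ((C ⊓ ∃s.A) ⊓ D) ⊑ (A ⊔ (∃s.¬B ⊔ E))  ⇔  (((C ⊓ ∃s.A) ⊓ D) ⊓ (¬A ⊓ (∀s.B ⊓ ¬E))) unsat w.r.t. T
   all branches close; clash {E, ¬E} at x₀
2. Hence ((C ⊓ ∃s.A) ⊓ D) ⊑ (A ⊔ (∃s.¬B ⊔ E)): entailed.

Yes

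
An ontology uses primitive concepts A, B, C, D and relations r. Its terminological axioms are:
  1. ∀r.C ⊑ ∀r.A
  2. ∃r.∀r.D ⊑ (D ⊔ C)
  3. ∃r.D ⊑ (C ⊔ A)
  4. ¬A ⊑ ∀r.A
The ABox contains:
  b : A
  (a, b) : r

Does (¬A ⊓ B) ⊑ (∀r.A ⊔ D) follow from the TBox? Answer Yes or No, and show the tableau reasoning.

1. (¬A ⊓ B) ⊑ (∀r.A ⊔ D)  ⇔  ((¬A ⊓ B) ⊓ (∃r.¬A ⊓ ¬D)) unsat w.r.t. T
   all branches close; clash {A, ¬A} at x₀
2. Hence (¬A ⊓ B) ⊑ (∀r.A ⊔ D): entailed.

Yes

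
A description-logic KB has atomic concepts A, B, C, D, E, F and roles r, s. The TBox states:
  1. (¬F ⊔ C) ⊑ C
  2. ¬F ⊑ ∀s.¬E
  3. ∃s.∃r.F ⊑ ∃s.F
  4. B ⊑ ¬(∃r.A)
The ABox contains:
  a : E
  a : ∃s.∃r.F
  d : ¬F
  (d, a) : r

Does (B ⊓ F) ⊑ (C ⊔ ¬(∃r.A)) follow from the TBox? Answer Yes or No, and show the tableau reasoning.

Yes

1. (B ⊓ F) ⊑ (C ⊔ ¬(∃r.A))  ⇔  ((B ⊓ F) ⊓ (¬C ⊓ ∃r.A)) unsat w.r.t. T
   all branches close; clash {C, ¬C} at x₀
2. Hence (B ⊓ F) ⊑ (C ⊔ ¬(∃r.A)): entailed.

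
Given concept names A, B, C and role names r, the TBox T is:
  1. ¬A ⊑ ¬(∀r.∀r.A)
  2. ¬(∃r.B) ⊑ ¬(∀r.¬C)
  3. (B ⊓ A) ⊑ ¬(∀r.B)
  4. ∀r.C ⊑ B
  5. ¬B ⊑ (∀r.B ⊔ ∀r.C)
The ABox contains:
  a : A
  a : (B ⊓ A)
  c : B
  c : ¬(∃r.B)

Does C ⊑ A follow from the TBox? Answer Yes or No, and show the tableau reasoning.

1. C ⊑ A  ⇔  (C ⊓ ¬A) unsat w.r.t. T
   apply at x₀: ¬A⊑¬(∀r.∀r.A)
   open: L(x₀) ⊇ {B, C, ¬A, ∃r.B, ∃r.∃r.¬A} (+ ∃-successors)
2. Hence C ⊑ A: not entailed.

No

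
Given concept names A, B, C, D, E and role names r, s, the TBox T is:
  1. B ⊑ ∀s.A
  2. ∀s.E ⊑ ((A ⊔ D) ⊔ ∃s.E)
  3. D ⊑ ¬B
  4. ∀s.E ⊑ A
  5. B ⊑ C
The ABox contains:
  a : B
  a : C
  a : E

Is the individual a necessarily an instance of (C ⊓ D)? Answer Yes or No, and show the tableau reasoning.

1. a : (C ⊓ D)?  L(a) = {B, C, E} ∪ {(¬C ⊔ ¬D)}
   apply at a: B⊑∀s.A
   open: L(a) ⊇ {B, C, E, ¬D, ∀s.A, …} (+ ∃-successors) — a ∉ (C ⊓ D) possible
2. Hence a : (C ⊓ D): not entailed.

No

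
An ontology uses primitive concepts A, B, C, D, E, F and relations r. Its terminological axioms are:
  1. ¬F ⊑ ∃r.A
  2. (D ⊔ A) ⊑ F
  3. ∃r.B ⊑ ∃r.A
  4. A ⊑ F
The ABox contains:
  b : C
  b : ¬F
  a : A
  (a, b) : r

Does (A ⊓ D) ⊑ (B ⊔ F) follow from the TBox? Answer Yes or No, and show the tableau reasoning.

1. (A ⊓ D) ⊑ (B ⊔ F)  ⇔  ((A ⊓ D) ⊓ (¬B ⊓ ¬F)) unsat w.r.t. T
   all branches close; clash {F, ¬F} at x₀
2. Hence (A ⊓ D) ⊑ (B ⊔ F): entailed.

Yes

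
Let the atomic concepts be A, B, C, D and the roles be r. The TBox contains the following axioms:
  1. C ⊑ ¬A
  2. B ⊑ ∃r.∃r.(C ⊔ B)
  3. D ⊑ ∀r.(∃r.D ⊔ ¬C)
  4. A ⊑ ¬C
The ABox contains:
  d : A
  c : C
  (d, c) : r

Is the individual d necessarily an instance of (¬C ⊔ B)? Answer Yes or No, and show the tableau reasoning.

1. d : (¬C ⊔ B)?  L(d) = {A} ∪ {(C ⊓ ¬B)}
   clash {C, ¬C} at d — d ∈ (¬C ⊔ B)
2. Hence d : (¬C ⊔ B): entailed.

Yes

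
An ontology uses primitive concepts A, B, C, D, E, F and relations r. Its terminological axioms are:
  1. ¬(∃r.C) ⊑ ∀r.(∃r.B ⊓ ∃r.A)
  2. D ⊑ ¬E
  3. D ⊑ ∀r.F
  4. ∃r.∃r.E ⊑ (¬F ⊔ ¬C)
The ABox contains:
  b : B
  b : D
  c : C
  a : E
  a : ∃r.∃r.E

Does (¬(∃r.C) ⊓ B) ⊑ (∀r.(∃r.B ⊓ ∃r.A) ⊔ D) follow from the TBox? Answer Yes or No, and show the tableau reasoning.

Yes

1. (¬(∃r.C) ⊓ B) ⊑ (∀r.(∃r.B ⊓ ∃r.A) ⊔ D)  ⇔  ((∀r.¬C ⊓ B) ⊓ (∃r.(∀r.¬B ⊔ ∀r.¬A) ⊓ ¬D)) unsat w.r.t. T
   all branches close; clash {A, ¬A} at an ∃-successor
2. Hence (¬(∃r.C) ⊓ B) ⊑ (∀r.(∃r.B ⊓ ∃r.A) ⊔ D): entailed.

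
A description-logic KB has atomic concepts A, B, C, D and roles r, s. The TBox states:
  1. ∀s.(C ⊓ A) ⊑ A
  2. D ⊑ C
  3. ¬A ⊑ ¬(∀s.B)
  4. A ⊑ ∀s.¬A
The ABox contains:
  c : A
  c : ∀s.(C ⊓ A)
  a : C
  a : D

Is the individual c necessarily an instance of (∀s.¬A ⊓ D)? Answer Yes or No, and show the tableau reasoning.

No

1. c : (∀s.¬A ⊓ D)?  L(c) = {A, ∀s.(C ⊓ A)} ∪ {(∃s.A ⊔ ¬D)}
   apply at c: A⊑∀s.¬A
   open: L(c) ⊇ {A, ¬D, ∀s.(C ⊓ A), ∀s.¬A} — c ∉ (∀s.¬A ⊓ D) possible
2. Hence c : (∀s.¬A ⊓ D): not entailed.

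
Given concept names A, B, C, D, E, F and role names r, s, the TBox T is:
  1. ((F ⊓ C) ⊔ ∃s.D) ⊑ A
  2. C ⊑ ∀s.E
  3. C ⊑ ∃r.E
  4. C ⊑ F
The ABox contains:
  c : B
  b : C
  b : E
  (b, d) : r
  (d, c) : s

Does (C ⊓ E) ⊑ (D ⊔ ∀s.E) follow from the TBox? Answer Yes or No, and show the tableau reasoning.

Yes

1. (C ⊓ E) ⊑ (D ⊔ ∀s.E)  ⇔  ((C ⊓ E) ⊓ (¬D ⊓ ∃s.¬E)) unsat w.r.t. T
   all branches close; clash {E, ¬E} at an ∃-successor
2. Hence (C ⊓ E) ⊑ (D ⊔ ∀s.E): entailed.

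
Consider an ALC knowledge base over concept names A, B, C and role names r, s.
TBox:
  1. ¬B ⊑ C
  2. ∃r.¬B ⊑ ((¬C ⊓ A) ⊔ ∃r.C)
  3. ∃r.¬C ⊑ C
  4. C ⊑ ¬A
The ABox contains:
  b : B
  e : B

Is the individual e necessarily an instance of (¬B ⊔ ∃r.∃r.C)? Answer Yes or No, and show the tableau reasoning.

No

1. e : (¬B ⊔ ∃r.∃r.C)?  L(e) = {B} ∪ {(B ⊓ ∀r.∀r.¬C)}
   open: L(e) ⊇ {B, ¬C, ∀r.B, ∀r.C, ∀r.∀r.¬C} — e ∉ (¬B ⊔ ∃r.∃r.C) possible
2. Hence e : (¬B ⊔ ∃r.∃r.C): not entailed.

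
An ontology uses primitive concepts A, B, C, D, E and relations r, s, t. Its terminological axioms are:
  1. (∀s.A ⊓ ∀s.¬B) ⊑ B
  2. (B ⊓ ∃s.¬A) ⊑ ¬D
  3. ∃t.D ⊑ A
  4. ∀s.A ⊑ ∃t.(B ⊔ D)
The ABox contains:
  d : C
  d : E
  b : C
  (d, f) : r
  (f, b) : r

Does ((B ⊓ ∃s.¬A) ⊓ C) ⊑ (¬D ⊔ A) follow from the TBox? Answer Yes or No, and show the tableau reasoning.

1. ((B ⊓ ∃s.¬A) ⊓ C) ⊑ (¬D ⊔ A)  ⇔  (((B ⊓ ∃s.¬A) ⊓ C) ⊓ (D ⊓ ¬A)) unsat w.r.t. T
   all branches close; clash {D, ¬D} at x₀
2. Hence ((B ⊓ ∃s.¬A) ⊓ C) ⊑ (¬D ⊔ A): entailed.

Yes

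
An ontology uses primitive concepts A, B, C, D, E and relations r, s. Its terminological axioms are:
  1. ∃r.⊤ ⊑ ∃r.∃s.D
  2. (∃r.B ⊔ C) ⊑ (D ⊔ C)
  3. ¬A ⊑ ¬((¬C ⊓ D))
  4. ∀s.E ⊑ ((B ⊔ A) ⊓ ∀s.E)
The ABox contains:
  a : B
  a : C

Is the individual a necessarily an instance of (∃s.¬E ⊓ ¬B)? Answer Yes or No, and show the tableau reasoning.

1. a : (∃s.¬E ⊓ ¬B)?  L(a) = {B, C} ∪ {(∀s.E ⊔ B)}
   open: L(a) ⊇ {A, B, C, ∀r.⊥, ∃s.¬E} (+ ∃-successors) — a ∉ (∃s.¬E ⊓ ¬B) possible
2. Hence a : (∃s.¬E ⊓ ¬B): not entailed.

No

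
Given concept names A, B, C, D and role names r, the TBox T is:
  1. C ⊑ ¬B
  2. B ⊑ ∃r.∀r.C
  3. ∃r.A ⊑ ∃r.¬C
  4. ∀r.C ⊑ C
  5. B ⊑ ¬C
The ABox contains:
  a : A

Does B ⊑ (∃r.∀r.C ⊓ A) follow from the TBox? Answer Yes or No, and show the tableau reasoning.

1. B ⊑ (∃r.∀r.C ⊓ A)  ⇔  (B ⊓ (∀r.∃r.¬C ⊔ ¬A)) unsat w.r.t. T
   apply at x₀: B⊑∃r.∀r.C; B⊑¬C
   open: L(x₀) ⊇ {B, ¬A, ¬C, ∀r.¬A, ∃r.¬C, …} (+ ∃-successors)
2. Hence B ⊑ (∃r.∀r.C ⊓ A): not entailed.

No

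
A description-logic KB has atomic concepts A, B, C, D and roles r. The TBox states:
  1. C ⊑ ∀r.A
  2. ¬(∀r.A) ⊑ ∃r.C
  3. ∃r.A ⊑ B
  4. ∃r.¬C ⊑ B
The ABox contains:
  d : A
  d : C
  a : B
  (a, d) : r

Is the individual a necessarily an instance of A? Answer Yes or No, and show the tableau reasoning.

No

1. a : A?  L(a) = {B} ∪ {¬A}
   open: L(a) ⊇ {B, ¬A, ¬C, ∀r.A} — a ∉ A possible
2. Hence a : A: not entailed.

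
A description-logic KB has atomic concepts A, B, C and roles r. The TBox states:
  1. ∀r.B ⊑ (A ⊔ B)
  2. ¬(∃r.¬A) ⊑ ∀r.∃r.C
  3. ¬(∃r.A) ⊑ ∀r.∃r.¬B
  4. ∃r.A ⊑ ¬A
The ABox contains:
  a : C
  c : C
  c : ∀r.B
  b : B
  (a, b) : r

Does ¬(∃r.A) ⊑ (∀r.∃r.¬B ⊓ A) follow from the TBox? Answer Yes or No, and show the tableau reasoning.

No

1. ¬(∃r.A) ⊑ (∀r.∃r.¬B ⊓ A)  ⇔  (∀r.¬A ⊓ (∃r.∀r.B ⊔ ¬A)) unsat w.r.t. T
   apply at x₀: ¬(∃r.A)⊑∀r.∃r.¬B
   open: L(x₀) ⊇ {¬A, ∀r.¬A, ∀r.∃r.¬B, ∃r.¬A, ∃r.¬B} (+ ∃-successors)
2. Hence ¬(∃r.A) ⊑ (∀r.∃r.¬B ⊓ A): not entailed.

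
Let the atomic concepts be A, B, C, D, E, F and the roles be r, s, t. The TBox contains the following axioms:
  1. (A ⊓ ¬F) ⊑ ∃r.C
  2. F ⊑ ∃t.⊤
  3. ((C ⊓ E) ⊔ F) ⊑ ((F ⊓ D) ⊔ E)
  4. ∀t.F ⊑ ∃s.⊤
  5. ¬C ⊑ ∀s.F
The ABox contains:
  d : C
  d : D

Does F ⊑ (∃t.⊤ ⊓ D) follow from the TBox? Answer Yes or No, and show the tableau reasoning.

1. F ⊑ (∃t.⊤ ⊓ D)  ⇔  (F ⊓ (∀t.⊥ ⊔ ¬D)) unsat w.r.t. T
   apply at x₀: F⊑∃t.⊤
   open: L(x₀) ⊇ {C, E, F, ¬D, ∃t.¬F, …} (+ ∃-successors)
2. Hence F ⊑ (∃t.⊤ ⊓ D): not entailed.

No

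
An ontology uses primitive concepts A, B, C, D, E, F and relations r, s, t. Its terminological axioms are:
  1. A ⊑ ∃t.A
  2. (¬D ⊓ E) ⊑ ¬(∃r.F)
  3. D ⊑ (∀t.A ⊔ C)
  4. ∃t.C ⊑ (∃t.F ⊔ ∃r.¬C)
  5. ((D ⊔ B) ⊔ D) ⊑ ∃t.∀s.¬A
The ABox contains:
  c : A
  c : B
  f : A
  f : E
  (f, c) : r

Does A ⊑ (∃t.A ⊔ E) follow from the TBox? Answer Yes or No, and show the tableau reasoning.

1. A ⊑ (∃t.A ⊔ E)  ⇔  (A ⊓ (∀t.¬A ⊓ ¬E)) unsat w.r.t. T
   all branches close; clash {A, ¬A} at an ∃-successor
2. Hence A ⊑ (∃t.A ⊔ E): entailed.

Yes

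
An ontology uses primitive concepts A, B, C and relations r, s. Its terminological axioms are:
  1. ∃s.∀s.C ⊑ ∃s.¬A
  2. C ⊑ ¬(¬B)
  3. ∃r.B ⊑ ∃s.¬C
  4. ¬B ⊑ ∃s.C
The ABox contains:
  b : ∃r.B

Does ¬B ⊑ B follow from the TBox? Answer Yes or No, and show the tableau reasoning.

1. ¬B ⊑ B  ⇔  (¬B ⊓ ¬B) unsat w.r.t. T
   apply at x₀: ¬B⊑∃s.C
   open: L(x₀) ⊇ {¬B, ¬C, ∀r.¬B, ∀s.∃s.¬C, ∃s.C} (+ ∃-successors)
2. Hence ¬B ⊑ B: not entailed.

No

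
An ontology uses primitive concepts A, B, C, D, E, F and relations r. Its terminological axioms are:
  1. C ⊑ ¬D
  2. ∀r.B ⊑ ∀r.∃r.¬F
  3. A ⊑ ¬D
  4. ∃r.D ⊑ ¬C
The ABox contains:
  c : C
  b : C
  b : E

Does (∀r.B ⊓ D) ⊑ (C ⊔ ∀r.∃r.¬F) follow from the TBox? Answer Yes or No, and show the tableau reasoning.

Yes

1. (∀r.B ⊓ D) ⊑ (C ⊔ ∀r.∃r.¬F)  ⇔  ((∀r.B ⊓ D) ⊓ (¬C ⊓ ∃r.∀r.F)) unsat w.r.t. T
   all branches close; clash {D, ¬D} at x₀
2. Hence (∀r.B ⊓ D) ⊑ (C ⊔ ∀r.∃r.¬F): entailed.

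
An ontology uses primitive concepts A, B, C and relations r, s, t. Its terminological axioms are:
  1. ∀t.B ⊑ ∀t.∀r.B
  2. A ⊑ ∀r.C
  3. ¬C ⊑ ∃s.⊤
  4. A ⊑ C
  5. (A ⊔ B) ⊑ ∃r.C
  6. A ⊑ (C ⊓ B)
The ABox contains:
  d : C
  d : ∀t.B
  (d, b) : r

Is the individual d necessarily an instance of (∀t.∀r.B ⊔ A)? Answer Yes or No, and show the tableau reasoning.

1. d : (∀t.∀r.B ⊔ A)?  L(d) = {C, ∀t.B} ∪ {(∃t.∃r.¬B ⊓ ¬A)}
   clash {B, ¬B} at an ∃-successor — d ∈ (∀t.∀r.B ⊔ A)
2. Hence d : (∀t.∀r.B ⊔ A): entailed.

Yes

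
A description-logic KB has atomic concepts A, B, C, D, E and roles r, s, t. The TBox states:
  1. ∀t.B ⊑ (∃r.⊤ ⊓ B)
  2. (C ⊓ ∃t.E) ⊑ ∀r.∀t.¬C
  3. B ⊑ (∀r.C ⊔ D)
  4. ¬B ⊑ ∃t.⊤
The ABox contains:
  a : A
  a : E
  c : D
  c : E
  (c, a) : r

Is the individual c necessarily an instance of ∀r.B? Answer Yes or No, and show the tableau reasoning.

1. c : ∀r.B?  L(c) = {D, E} ∪ {∃r.¬B}
   open: L(c) ⊇ {B, D, E, ¬C, ∃r.¬B, …} (+ ∃-successors) — c ∉ ∀r.B possible
2. Hence c : ∀r.B: not entailed.

No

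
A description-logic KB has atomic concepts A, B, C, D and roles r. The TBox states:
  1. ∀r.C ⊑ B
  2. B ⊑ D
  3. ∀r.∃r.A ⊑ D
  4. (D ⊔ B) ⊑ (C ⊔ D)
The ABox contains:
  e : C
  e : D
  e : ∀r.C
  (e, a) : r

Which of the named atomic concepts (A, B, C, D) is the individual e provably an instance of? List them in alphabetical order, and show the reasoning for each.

{B, C, D}

1. e : A?  L(e) = {C, D, ∀r.C} ∪ {¬A}
   apply at e: ∀r.C⊑B
   open: L(e) ⊇ {B, C, D, ¬A, ∀r.C} — e ∉ A possible
2. e : B?  L(e) = {C, D, ∀r.C} ∪ {¬B}
   clash {B, ¬B} at e — e ∈ B
3. e : C?  L(e) = {C, D, ∀r.C} ∪ {¬C}
   clash {C, ¬C} at e — e ∈ C
4. e : D?  L(e) = {C, D, ∀r.C} ∪ {¬D}
   clash {D, ¬D} at e — e ∈ D
5. Entailed for e: {B, C, D}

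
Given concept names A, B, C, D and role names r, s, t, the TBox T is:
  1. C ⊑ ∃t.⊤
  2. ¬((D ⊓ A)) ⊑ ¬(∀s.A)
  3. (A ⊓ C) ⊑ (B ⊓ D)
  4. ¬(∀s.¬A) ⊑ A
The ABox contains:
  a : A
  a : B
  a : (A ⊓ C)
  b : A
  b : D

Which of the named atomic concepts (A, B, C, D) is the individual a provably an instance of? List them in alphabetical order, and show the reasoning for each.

1. a : A?  L(a) = {A, B, (A ⊓ C)} ∪ {¬A}
   clash {A, ¬A} at a — a ∈ A
2. a : B?  L(a) = {A, B, (A ⊓ C)} ∪ {¬B}
   clash {B, ¬B} at a — a ∈ B
3. a : C?  L(a) = {A, B, (A ⊓ C)} ∪ {¬C}
   clash {C, ¬C} at a — a ∈ C
4. a : D?  L(a) = {A, B, (A ⊓ C)} ∪ {¬D}
   clash {D, ¬D} at a — a ∈ D
5. Entailed for a: {A, B, C, D}

{A, B, C, D}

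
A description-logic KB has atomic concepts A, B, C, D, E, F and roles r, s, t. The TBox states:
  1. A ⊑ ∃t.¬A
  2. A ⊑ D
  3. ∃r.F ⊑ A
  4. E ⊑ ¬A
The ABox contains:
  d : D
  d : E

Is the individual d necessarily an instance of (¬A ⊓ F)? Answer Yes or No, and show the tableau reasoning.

No

1. d : (¬A ⊓ F)?  L(d) = {D, E} ∪ {(A ⊔ ¬F)}
   apply at d: E⊑¬A
   open: L(d) ⊇ {D, E, ¬A, ¬F, ∀r.¬F} — d ∉ (¬A ⊓ F) possible
2. Hence d : (¬A ⊓ F): not entailed.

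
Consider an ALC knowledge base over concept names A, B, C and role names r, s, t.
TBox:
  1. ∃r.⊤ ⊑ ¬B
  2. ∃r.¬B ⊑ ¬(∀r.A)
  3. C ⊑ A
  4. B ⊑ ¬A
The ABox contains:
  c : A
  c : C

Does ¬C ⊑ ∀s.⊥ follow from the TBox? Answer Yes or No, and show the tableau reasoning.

1. ¬C ⊑ ∀s.⊥  ⇔  (¬C ⊓ ∃s.⊤) unsat w.r.t. T
   open: L(x₀) ⊇ {¬B, ¬C, ∀r.B, ∃s.⊤} (+ ∃-successors)
2. Hence ¬C ⊑ ∀s.⊥: not entailed.

No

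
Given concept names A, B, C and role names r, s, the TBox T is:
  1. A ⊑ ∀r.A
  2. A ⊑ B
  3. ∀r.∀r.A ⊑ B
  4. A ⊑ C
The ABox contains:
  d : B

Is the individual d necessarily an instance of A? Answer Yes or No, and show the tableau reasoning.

No

1. d : A?  L(d) = {B} ∪ {¬A}
   open: L(d) ⊇ {B, ¬A} — d ∉ A possible
2. Hence d : A: not entailed.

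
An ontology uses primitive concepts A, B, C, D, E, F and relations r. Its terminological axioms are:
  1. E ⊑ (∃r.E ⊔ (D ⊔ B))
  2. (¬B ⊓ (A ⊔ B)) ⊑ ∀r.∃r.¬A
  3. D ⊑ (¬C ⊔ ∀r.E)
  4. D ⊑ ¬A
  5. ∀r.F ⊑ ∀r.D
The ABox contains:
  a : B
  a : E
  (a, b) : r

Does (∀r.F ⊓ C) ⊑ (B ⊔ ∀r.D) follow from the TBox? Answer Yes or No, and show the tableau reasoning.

1. (∀r.F ⊓ C) ⊑ (B ⊔ ∀r.D)  ⇔  ((∀r.F ⊓ C) ⊓ (¬B ⊓ ∃r.¬D)) unsat w.r.t. T
   all branches close; clash {B, ¬B} at x₀
2. Hence (∀r.F ⊓ C) ⊑ (B ⊔ ∀r.D): entailed.

Yes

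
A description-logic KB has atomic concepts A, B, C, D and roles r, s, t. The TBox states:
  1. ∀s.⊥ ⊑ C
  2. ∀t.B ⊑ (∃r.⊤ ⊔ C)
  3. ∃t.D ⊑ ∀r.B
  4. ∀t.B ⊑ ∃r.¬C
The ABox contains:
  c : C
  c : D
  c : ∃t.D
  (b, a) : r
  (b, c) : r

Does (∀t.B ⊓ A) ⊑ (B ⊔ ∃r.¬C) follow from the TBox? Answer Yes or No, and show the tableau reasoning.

1. (∀t.B ⊓ A) ⊑ (B ⊔ ∃r.¬C)  ⇔  ((∀t.B ⊓ A) ⊓ (¬B ⊓ ∀r.C)) unsat w.r.t. T
   all branches close; clash {C, ¬C} at an ∃-successor
2. Hence (∀t.B ⊓ A) ⊑ (B ⊔ ∃r.¬C): entailed.

Yes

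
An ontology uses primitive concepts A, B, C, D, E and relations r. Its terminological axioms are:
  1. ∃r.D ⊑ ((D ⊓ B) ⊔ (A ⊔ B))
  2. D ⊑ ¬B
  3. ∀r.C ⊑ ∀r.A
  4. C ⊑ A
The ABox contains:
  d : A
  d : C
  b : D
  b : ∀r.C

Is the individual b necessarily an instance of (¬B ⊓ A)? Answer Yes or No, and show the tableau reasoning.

1. b : (¬B ⊓ A)?  L(b) = {D, ∀r.C} ∪ {(B ⊔ ¬A)}
   apply at b: D⊑¬B; ∀r.C⊑∀r.A
   open: L(b) ⊇ {D, ¬A, ¬B, ¬C, ∀r.A, …} — b ∉ (¬B ⊓ A) possible
2. Hence b : (¬B ⊓ A): not entailed.

No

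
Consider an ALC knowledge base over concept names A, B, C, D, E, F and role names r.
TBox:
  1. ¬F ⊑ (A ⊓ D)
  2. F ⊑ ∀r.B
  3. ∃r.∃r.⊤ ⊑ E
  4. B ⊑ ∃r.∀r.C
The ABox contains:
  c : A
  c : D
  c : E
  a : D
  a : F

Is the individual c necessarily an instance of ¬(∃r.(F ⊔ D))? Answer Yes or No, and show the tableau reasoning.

No

1. c : ¬(∃r.(F ⊔ D))?  L(c) = {A, D, E} ∪ {∃r.(F ⊔ D)}
   open: L(c) ⊇ {A, D, E, F, ¬B, …} (+ ∃-successors) — c ∉ ¬(∃r.(F ⊔ D)) possible
2. Hence c : ¬(∃r.(F ⊔ D)): not entailed.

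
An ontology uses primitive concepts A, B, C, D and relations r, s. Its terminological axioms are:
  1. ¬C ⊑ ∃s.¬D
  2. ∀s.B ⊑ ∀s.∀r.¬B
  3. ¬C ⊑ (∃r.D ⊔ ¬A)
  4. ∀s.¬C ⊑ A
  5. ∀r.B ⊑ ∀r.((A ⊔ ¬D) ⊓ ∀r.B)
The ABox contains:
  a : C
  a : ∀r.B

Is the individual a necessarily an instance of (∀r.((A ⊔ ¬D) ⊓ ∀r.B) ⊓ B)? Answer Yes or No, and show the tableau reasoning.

1. a : (∀r.((A ⊔ ¬D) ⊓ ∀r.B) ⊓ B)?  L(a) = {C, ∀r.B} ∪ {(∃r.((¬A ⊓ D) ⊔ ∃r.¬B) ⊔ ¬B)}
   apply at a: ∀r.B⊑∀r.((A ⊔ ¬D) ⊓ ∀r.B)
   open: L(a) ⊇ {C, ¬B, ∀r.((A ⊔ ¬D) ⊓ ∀r.B), ∀r.B, ∃s.C, …} (+ ∃-successors) — a ∉ (∀r.((A ⊔ ¬D) ⊓ ∀r.B) ⊓ B) possible
2. Hence a : (∀r.((A ⊔ ¬D) ⊓ ∀r.B) ⊓ B): not entailed.

No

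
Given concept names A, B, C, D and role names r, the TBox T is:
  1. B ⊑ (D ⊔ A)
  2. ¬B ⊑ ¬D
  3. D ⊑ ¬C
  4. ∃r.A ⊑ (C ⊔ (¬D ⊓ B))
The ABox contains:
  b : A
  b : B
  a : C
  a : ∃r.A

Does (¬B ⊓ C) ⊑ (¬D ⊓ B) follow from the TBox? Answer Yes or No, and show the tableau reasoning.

1. (¬B ⊓ C) ⊑ (¬D ⊓ B)  ⇔  ((¬B ⊓ C) ⊓ (D ⊔ ¬B)) unsat w.r.t. T
   apply at x₀: ¬B⊑¬D
   open: L(x₀) ⊇ {C, ¬B, ¬D, ∀r.¬A}
2. Hence (¬B ⊓ C) ⊑ (¬D ⊓ B): not entailed.

No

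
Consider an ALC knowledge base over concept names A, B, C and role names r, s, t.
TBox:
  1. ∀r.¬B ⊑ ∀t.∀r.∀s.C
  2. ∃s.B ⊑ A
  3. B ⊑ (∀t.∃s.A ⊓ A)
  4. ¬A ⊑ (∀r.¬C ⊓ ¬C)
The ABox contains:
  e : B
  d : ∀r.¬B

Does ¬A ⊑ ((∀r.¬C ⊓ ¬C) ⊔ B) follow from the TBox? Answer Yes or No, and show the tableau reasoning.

Yes

1. ¬A ⊑ ((∀r.¬C ⊓ ¬C) ⊔ B)  ⇔  (¬A ⊓ ((∃r.C ⊔ C) ⊓ ¬B)) unsat w.r.t. T
   all branches close; clash {A, ¬A} at x₀
2. Hence ¬A ⊑ ((∀r.¬C ⊓ ¬C) ⊔ B): entailed.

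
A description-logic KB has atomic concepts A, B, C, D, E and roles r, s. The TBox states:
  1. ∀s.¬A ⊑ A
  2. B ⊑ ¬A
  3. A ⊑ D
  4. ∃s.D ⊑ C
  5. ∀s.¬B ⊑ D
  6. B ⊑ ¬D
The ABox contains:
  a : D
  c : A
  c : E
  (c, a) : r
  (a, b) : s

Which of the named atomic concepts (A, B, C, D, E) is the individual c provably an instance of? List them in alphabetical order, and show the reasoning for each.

{A, D, E}

1. c : A?  L(c) = {A, E} ∪ {¬A}
   clash {A, ¬A} at c — c ∈ A
2. c : B?  L(c) = {A, E} ∪ {¬B}
   apply at c: A⊑D
   open: L(c) ⊇ {A, D, E, ¬B, ∀s.¬D} — c ∉ B possible
3. c : C?  L(c) = {A, E} ∪ {¬C}
   apply at c: A⊑D
   open: L(c) ⊇ {A, D, E, ¬B, ¬C, …} — c ∉ C possible
4. c : D?  L(c) = {A, E} ∪ {¬D}
   clash {D, ¬D} at c — c ∈ D
5. c : E?  L(c) = {A, E} ∪ {¬E}
   clash {E, ¬E} at c — c ∈ E
6. Entailed for c: {A, D, E}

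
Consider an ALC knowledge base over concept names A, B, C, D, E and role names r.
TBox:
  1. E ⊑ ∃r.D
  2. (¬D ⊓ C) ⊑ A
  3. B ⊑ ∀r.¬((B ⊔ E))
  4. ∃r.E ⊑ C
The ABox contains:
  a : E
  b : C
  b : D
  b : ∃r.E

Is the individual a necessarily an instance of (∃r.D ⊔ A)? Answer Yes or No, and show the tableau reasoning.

Yes

1. a : (∃r.D ⊔ A)?  L(a) = {E} ∪ {(∀r.¬D ⊓ ¬A)}
   clash {A, ¬A} at a — a ∈ (∃r.D ⊔ A)
2. Hence a : (∃r.D ⊔ A): entailed.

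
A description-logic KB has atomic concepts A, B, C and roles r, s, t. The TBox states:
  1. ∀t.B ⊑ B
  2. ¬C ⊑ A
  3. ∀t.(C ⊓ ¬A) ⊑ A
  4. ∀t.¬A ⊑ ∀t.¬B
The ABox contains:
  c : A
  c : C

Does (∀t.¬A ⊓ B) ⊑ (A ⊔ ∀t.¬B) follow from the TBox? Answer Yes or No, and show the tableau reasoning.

1. (∀t.¬A ⊓ B) ⊑ (A ⊔ ∀t.¬B)  ⇔  ((∀t.¬A ⊓ B) ⊓ (¬A ⊓ ∃t.B)) unsat w.r.t. T
   all branches close; clash {A, ¬A} at x₀
2. Hence (∀t.¬A ⊓ B) ⊑ (A ⊔ ∀t.¬B): entailed.

Yes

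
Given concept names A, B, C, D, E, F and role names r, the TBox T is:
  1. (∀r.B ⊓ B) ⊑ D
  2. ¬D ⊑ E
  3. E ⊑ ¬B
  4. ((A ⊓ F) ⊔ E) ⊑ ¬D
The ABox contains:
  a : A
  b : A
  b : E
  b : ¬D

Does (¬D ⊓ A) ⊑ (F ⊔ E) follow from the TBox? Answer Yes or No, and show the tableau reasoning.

1. (¬D ⊓ A) ⊑ (F ⊔ E)  ⇔  ((¬D ⊓ A) ⊓ (¬F ⊓ ¬E)) unsat w.r.t. T
   all branches close; clash {E, ¬E} at x₀
2. Hence (¬D ⊓ A) ⊑ (F ⊔ E): entailed.

Yes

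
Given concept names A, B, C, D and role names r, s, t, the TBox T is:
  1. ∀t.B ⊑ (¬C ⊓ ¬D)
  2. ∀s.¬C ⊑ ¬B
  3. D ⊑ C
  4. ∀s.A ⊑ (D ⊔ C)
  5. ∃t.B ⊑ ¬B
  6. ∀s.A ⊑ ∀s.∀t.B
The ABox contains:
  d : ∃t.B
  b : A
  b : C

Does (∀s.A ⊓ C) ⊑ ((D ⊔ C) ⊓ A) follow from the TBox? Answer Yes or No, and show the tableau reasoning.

No

1. (∀s.A ⊓ C) ⊑ ((D ⊔ C) ⊓ A)  ⇔  ((∀s.A ⊓ C) ⊓ ((¬D ⊓ ¬C) ⊔ ¬A)) unsat w.r.t. T
   apply at x₀: ∀s.A⊑(D ⊔ C); ∀s.A⊑∀s.∀t.B
   open: L(x₀) ⊇ {C, ¬A, ¬B, ∀s.A, ∀s.∀t.B, …} (+ ∃-successors)
2. Hence (∀s.A ⊓ C) ⊑ ((D ⊔ C) ⊓ A): not entailed.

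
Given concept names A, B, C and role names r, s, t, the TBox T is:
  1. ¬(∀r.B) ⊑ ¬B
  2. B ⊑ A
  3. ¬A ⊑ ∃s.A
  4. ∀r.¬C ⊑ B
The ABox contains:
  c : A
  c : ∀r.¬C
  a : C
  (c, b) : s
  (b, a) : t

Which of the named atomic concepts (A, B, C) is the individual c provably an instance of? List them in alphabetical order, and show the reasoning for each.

{A, B}

1. c : A?  L(c) = {A, ∀r.¬C} ∪ {¬A}
   clash {A, ¬A} at c — c ∈ A
2. c : B?  L(c) = {A, ∀r.¬C} ∪ {¬B}
   clash {B, ¬B} at c — c ∈ B
3. c : C?  L(c) = {A, ∀r.¬C} ∪ {¬C}
   apply at c: ∀r.¬C⊑B
   open: L(c) ⊇ {A, B, ¬C, ∀r.B, ∀r.¬C} — c ∉ C possible
4. Entailed for c: {A, B}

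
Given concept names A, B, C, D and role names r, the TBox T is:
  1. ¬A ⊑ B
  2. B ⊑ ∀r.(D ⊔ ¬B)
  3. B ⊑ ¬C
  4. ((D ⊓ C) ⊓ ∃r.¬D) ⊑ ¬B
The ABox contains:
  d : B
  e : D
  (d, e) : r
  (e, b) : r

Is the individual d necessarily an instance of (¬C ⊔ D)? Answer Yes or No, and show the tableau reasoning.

1. d : (¬C ⊔ D)?  L(d) = {B} ∪ {(C ⊓ ¬D)}
   clash {C, ¬C} at d — d ∈ (¬C ⊔ D)
2. Hence d : (¬C ⊔ D): entailed.

Yes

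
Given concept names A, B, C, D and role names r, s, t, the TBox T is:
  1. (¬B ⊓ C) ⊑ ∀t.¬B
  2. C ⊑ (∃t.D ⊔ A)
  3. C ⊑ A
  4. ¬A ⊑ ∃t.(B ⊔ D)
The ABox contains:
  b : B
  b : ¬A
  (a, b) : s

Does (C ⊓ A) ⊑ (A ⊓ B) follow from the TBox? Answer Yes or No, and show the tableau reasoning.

No

1. (C ⊓ A) ⊑ (A ⊓ B)  ⇔  ((C ⊓ A) ⊓ (¬A ⊔ ¬B)) unsat w.r.t. T
   apply at x₀: C⊑(∃t.D ⊔ A)
   open: L(x₀) ⊇ {A, C, ¬B, ∀t.¬B}
2. Hence (C ⊓ A) ⊑ (A ⊓ B): not entailed.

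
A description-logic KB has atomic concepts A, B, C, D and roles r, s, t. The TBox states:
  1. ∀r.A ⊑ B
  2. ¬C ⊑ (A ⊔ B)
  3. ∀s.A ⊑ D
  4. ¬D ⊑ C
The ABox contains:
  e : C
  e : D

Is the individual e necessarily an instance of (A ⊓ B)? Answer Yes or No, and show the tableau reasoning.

1. e : (A ⊓ B)?  L(e) = {C, D} ∪ {(¬A ⊔ ¬B)}
   open: L(e) ⊇ {C, D, ¬A, ∃r.¬A} (+ ∃-successors) — e ∉ (A ⊓ B) possible
2. Hence e : (A ⊓ B): not entailed.

No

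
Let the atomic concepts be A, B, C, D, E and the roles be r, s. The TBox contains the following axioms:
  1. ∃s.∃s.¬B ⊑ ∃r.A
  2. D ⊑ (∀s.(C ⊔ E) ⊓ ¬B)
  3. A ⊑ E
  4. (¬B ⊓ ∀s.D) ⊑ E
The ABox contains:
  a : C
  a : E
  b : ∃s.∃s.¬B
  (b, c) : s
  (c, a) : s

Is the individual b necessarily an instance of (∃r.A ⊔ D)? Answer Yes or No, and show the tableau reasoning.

Yes

1. b : (∃r.A ⊔ D)?  L(b) = {∃s.∃s.¬B} ∪ {(∀r.¬A ⊓ ¬D)}
   clash {A, ¬A} at an ∃-successor — b ∈ (∃r.A ⊔ D)
2. Hence b : (∃r.A ⊔ D): entailed.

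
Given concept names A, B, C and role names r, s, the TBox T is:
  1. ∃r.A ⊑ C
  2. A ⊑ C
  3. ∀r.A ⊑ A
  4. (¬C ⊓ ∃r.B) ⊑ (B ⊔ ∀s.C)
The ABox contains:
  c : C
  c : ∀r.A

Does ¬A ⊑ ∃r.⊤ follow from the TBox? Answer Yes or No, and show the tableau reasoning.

Yes

1. ¬A ⊑ ∃r.⊤  ⇔  (¬A ⊓ ∀r.⊥) unsat w.r.t. T
   all branches close; clash {A, ¬A} at x₀
2. Hence ¬A ⊑ ∃r.⊤: entailed.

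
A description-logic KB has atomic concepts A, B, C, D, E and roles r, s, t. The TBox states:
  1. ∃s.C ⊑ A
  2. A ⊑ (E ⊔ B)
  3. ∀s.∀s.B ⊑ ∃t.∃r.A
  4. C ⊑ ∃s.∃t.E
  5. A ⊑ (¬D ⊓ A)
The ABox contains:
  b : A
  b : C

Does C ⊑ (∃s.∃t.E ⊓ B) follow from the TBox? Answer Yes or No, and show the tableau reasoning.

1. C ⊑ (∃s.∃t.E ⊓ B)  ⇔  (C ⊓ (∀s.∀t.¬E ⊔ ¬B)) unsat w.r.t. T
   apply at x₀: C⊑∃s.∃t.E
   open: L(x₀) ⊇ {C, ¬A, ¬B, ∀s.¬C, ∃s.∃s.¬B, …} (+ ∃-successors)
2. Hence C ⊑ (∃s.∃t.E ⊓ B): not entailed.

No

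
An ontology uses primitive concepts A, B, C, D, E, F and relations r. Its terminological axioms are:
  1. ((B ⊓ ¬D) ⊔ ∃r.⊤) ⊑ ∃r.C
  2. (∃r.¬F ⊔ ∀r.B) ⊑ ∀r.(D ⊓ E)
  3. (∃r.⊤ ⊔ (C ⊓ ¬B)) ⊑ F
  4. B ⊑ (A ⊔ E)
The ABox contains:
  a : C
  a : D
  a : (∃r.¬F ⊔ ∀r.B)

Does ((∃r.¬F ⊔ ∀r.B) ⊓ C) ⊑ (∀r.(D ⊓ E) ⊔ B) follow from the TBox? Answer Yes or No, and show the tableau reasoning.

1. ((∃r.¬F ⊔ ∀r.B) ⊓ C) ⊑ (∀r.(D ⊓ E) ⊔ B)  ⇔  (((∃r.¬F ⊔ ∀r.B) ⊓ C) ⊓ (∃r.(¬D ⊔ ¬E) ⊓ ¬B)) unsat w.r.t. T
   all branches close; clash {E, ¬E} at an ∃-successor
2. Hence ((∃r.¬F ⊔ ∀r.B) ⊓ C) ⊑ (∀r.(D ⊓ E) ⊔ B): entailed.

Yes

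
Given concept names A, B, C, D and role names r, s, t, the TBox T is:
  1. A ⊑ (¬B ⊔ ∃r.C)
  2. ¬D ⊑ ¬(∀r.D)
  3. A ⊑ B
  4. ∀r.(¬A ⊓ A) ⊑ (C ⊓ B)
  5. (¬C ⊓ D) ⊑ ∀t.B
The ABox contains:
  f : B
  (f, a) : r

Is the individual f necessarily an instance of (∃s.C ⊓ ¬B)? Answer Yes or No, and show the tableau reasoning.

No

1. f : (∃s.C ⊓ ¬B)?  L(f) = {B} ∪ {(∀s.¬C ⊔ B)}
   open: L(f) ⊇ {B, C, D, ¬A, ∃r.(A ⊔ ¬A)} (+ ∃-successors) — f ∉ (∃s.C ⊓ ¬B) possible
2. Hence f : (∃s.C ⊓ ¬B): not entailed.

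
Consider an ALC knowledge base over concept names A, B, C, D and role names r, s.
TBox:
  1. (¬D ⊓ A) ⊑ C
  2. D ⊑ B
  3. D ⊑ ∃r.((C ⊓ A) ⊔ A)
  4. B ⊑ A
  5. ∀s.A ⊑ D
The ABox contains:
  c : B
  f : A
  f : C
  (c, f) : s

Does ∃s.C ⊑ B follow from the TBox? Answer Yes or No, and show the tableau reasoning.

No

1. ∃s.C ⊑ B  ⇔  (∃s.C ⊓ ¬B) unsat w.r.t. T
   open: L(x₀) ⊇ {¬A, ¬B, ¬D, ∃s.C, ∃s.¬A} (+ ∃-successors)
2. Hence ∃s.C ⊑ B: not entailed.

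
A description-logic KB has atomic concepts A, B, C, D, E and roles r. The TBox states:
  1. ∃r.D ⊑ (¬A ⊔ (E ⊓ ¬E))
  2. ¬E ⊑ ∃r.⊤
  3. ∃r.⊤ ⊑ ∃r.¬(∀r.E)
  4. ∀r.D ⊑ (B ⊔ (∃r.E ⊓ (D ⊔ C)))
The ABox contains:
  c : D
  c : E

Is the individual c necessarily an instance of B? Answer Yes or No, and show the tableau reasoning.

1. c : B?  L(c) = {D, E} ∪ {¬B}
   open: L(c) ⊇ {D, E, ¬B, ∀r.¬D, ∃r.¬D, …} (+ ∃-successors) — c ∉ B possible
2. Hence c : B: not entailed.

No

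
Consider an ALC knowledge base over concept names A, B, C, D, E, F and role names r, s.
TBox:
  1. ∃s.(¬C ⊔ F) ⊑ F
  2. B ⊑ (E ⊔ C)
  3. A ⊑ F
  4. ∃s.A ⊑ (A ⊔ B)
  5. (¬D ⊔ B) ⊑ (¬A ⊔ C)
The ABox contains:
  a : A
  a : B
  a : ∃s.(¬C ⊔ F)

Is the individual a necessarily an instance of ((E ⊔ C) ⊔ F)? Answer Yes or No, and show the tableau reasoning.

Yes

1. a : ((E ⊔ C) ⊔ F)?  L(a) = {A, B, ∃s.(¬C ⊔ F)} ∪ {((¬E ⊓ ¬C) ⊓ ¬F)}
   clash {F, ¬F} at a — a ∈ ((E ⊔ C) ⊔ F)
2. Hence a : ((E ⊔ C) ⊔ F): entailed.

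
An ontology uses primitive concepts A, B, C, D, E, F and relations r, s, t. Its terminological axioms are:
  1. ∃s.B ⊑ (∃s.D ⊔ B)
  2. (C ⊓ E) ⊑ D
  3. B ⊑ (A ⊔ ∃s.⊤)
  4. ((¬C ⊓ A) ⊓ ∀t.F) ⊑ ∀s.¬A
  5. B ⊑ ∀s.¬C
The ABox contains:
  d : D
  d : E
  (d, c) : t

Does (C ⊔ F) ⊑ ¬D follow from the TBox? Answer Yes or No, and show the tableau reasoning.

1. (C ⊔ F) ⊑ ¬D  ⇔  ((C ⊔ F) ⊓ D) unsat w.r.t. T
   open: L(x₀) ⊇ {C, D, ¬B, ∀s.¬B}
2. Hence (C ⊔ F) ⊑ ¬D: not entailed.

No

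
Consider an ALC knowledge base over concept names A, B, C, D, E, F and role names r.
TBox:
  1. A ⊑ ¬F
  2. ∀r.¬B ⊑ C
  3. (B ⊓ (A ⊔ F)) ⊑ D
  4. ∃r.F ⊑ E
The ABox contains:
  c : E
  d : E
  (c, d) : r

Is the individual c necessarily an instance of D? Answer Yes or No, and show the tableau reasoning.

No

1. c : D?  L(c) = {E} ∪ {¬D}
   open: L(c) ⊇ {E, ¬A, ¬B, ¬D, ∃r.B} (+ ∃-successors) — c ∉ D possible
2. Hence c : D: not entailed.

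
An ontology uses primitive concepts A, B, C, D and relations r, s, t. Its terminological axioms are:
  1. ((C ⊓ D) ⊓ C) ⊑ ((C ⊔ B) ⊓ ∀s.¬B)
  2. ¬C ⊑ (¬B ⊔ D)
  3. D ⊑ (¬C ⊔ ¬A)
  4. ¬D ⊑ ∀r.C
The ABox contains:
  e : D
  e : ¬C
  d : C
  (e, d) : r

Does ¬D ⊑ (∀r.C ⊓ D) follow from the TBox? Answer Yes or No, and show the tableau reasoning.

1. ¬D ⊑ (∀r.C ⊓ D)  ⇔  (¬D ⊓ (∃r.¬C ⊔ ¬D)) unsat w.r.t. T
   apply at x₀: ¬D⊑∀r.C
   open: L(x₀) ⊇ {C, ¬D, ∀r.C}
2. Hence ¬D ⊑ (∀r.C ⊓ D): not entailed.

No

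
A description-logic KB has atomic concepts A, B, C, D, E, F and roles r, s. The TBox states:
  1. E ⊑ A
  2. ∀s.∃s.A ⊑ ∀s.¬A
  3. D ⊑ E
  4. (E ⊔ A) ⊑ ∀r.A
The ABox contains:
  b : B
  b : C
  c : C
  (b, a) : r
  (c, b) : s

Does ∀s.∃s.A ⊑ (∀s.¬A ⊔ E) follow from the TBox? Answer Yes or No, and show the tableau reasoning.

1. ∀s.∃s.A ⊑ (∀s.¬A ⊔ E)  ⇔  (∀s.∃s.A ⊓ (∃s.A ⊓ ¬E)) unsat w.r.t. T
   all branches close; clash {E, ¬E} at x₀
2. Hence ∀s.∃s.A ⊑ (∀s.¬A ⊔ E): entailed.

Yes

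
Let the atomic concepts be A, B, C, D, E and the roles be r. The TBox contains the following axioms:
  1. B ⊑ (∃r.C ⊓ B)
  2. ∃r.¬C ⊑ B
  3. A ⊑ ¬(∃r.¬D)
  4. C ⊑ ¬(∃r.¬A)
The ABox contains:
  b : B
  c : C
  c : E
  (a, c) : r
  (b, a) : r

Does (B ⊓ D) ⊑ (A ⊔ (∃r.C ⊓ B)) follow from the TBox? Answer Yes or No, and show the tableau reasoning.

1. (B ⊓ D) ⊑ (A ⊔ (∃r.C ⊓ B))  ⇔  ((B ⊓ D) ⊓ (¬A ⊓ (∀r.¬C ⊔ ¬B))) unsat w.r.t. T
   all branches close; clash {B, ¬B} at x₀
2. Hence (B ⊓ D) ⊑ (A ⊔ (∃r.C ⊓ B)): entailed.

Yes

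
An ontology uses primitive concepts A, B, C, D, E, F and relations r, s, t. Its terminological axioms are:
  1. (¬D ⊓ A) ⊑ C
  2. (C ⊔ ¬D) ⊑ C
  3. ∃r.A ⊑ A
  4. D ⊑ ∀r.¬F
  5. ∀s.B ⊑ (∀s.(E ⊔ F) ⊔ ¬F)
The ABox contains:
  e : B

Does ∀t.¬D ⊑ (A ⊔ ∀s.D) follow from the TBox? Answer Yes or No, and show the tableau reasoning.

1. ∀t.¬D ⊑ (A ⊔ ∀s.D)  ⇔  (∀t.¬D ⊓ (¬A ⊓ ∃s.¬D)) unsat w.r.t. T
   open: L(x₀) ⊇ {D, ¬A, ¬C, ∀r.¬A, ∀r.¬F, …} (+ ∃-successors)
2. Hence ∀t.¬D ⊑ (A ⊔ ∀s.D): not entailed.

No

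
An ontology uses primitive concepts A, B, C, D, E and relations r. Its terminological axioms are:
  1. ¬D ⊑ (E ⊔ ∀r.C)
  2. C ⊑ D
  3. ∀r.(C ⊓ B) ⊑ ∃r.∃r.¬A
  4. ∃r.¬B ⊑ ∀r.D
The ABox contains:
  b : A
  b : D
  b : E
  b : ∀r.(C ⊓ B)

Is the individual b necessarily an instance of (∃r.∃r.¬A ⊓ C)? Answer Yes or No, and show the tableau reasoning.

No

1. b : (∃r.∃r.¬A ⊓ C)?  L(b) = {A, D, E, ∀r.(C ⊓ B)} ∪ {(∀r.∀r.A ⊔ ¬C)}
   apply at b: ∀r.(C ⊓ B)⊑∃r.∃r.¬A
   open: L(b) ⊇ {A, D, E, ¬C, ∀r.(C ⊓ B), …} (+ ∃-successors) — b ∉ (∃r.∃r.¬A ⊓ C) possible
2. Hence b : (∃r.∃r.¬A ⊓ C): not entailed.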